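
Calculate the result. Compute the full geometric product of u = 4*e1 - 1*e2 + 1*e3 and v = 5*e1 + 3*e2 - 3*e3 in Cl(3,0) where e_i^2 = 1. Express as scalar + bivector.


In Cl(3,0): e_i^2 = 1, e_ie_j = -e_je_i for i != j.
Scalar part = u . v = 4*5 + (-1)*3 + 1*(-3)
= 20 + (-3) + (-3) = 14
e12 coeff = 4*3 - (-1)*5 = 12 - (-5) = 17
e13 coeff = 4*(-3) - 1*5 = -12 - 5 = -17
e23 coeff = (-1)*(-3) - 1*3 = 3 - 3 = 0
uv = 14 + 17*e12 - 17*e13 + 0*e23


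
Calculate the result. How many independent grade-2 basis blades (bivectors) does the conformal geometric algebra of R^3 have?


The conformal model of R^3 uses Cl(4,1) with m = 3 + 2 = 5 generators.
Number of grade-2 blades = C(m, 2) = C(5, 2)
= 5*4/2 = 10


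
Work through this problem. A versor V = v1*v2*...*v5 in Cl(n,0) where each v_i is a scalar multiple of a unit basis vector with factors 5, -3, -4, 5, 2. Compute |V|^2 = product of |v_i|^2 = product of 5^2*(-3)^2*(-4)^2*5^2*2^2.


Each vector v_i has |v_i|^2 = s_i^2
Squared scales: 5^2 = 25, (-3)^2 = 9, (-4)^2 = 16, 5^2 = 25, 2^2 = 4
|V|^2 = 25 * 9 * 16 * 25 * 4
= 360000


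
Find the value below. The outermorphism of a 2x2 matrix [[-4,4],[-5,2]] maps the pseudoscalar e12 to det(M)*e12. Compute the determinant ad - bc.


The outermorphism of a linear map f sends e1^e2 to f(e1)^f(e2).
f(e1) = -4*e1 - 5*e2
f(e2) = 4*e1 + 2*e2
f(e1) ^ f(e2) = (-4*e1 - 5*e2) ^ (4*e1 + 2*e2)
= (-4)*2*e12 + (-5)*4*e21
= (-8 - (-20))*e12
= 12*e12
Coefficient = 12


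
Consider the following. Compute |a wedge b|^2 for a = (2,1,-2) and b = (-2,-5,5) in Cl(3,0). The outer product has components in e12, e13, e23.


a wedge b = (a1*b2 - a2*b1)*e12 + (a1*b3 - a3*b1)*e13 + (a2*b3 - a3*b2)*e23
e12 coeff: 2*(-5) - 1*(-2) = -10 - (-2) = -8
e13 coeff: 2*5 - (-2)*(-2) = 10 - 4 = 6
e23 coeff: 1*5 - (-2)*(-5) = 5 - 10 = -5
|a wedge b|^2 = (-8)^2 + 6^2 + (-5)^2
= 64 + 36 + 25
= 125


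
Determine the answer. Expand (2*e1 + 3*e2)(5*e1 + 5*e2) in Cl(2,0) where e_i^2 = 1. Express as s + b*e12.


Expand: (2*e1 + 3*e2)(5*e1 + 5*e2)
= 2*5*e1e1 + 2*5*e1e2 + 3*5*e2e1 + 3*5*e2e2
Using e1^2 = e2^2 = 1, e2e1 = -e1e2:
Scalar part s = 2*5 + 3*5 = 10 + 15 = 25
Bivector part b = 2*5 - 3*5 = 10 - 15 = -5
uv = 25 - 5*e12


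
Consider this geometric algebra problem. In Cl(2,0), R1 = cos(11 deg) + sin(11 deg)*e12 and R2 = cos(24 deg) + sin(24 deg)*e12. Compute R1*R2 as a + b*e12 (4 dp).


Same-plane rotors commute and their half-angles add:
R1*R2 = cos(a1 + a2) + sin(a1 + a2)*e12.
a1 + a2 = 11 + 24 = 35 deg
cos(35 deg) = 0.8192
sin(35 deg) = 0.5736
R1*R2 = 0.8192 + 0.5736*e12


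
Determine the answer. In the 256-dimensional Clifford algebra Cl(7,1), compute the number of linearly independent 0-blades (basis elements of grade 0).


Number of grade-k basis blades in Cl(p,q) with n = p + q is C(n, k).
n = 7 + 1 = 8
C(8, 0) = 8! / (0! * 8!)
= 40320 / (1 * 40320)
= 1


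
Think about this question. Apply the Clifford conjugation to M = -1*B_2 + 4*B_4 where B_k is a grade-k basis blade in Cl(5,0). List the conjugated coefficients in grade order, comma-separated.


Clifford conjugate sign for grade k: (-1)^(k(k+1)/2)
Grade 2: (-1)^(2*3/2) = (-1)^3 = -1, coeff -1 -> 1
Grade 4: (-1)^(4*5/2) = (-1)^10 = 1, coeff 4 -> 4
Conjugated coefficients: 1, 4


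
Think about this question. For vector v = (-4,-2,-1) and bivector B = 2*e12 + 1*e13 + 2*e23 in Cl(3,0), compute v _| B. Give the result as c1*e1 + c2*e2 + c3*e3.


Left contraction v _| B = <vB>_1 (grade-1 part of the geometric product vB).
Using e1_|e12 = e2, e2_|e12 = -e1, e1_|e13 = e3, e3_|e13 = -e1, e2_|e23 = e3, e3_|e23 = -e2:
e1 coeff: -v2*b12 - v3*b13 = -(-2)*(2) - (-1)*(1) = 5
e2 coeff: v1*b12 - v3*b23 = (-4)*(2) - (-1)*(2) = -6
e3 coeff: v1*b13 + v2*b23 = (-4)*(1) + (-2)*(2) = -8
v _| B = 5*e1 - 6*e2 - 8*e3


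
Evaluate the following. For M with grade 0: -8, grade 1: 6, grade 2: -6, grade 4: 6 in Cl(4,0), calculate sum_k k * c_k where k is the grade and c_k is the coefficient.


Grade-weighted sum = sum of grade_k * coefficient_k
0*(-8) = 0
1*6 = 6
2*(-6) = -12
4*6 = 24
Total = 0 + 6 + (-12) + 24 = 18


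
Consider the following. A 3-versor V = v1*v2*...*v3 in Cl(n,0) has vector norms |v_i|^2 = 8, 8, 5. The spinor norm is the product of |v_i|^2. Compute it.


Spinor norm N(V) = |v1|^2 * |v2|^2 * ... * |v3|^2
= 8 * 8 * 5
Running product: 8, 64, 320
N(V) = 320


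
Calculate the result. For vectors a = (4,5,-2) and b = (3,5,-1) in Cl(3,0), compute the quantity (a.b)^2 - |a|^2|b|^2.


a . b = 4*3 + 5*5 + (-2)*(-1)
= 12 + 25 + 2 = 39
|a|^2 = 4^2 + 5^2 + (-2)^2 = 45
|b|^2 = 3^2 + 5^2 + (-1)^2 = 35
(a.b)^2 = 39^2 = 1521
|a|^2 * |b|^2 = 45 * 35 = 1575
Result = 1521 - 1575 = -54


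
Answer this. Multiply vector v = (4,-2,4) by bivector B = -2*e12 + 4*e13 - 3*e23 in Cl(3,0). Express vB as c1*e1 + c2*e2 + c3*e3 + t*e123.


vB has grade-1 (vector) and grade-3 (trivector) parts: vB = (v _| B) + (v ^ B).
Vector part <vB>_1:
  e1: -v2*b12 - v3*b13 = -(-2)*(-2) - (4)*(4) = -20
  e2: v1*b12 - v3*b23 = (4)*(-2) - (4)*(-3) = 4
  e3: v1*b13 + v2*b23 = (4)*(4) + (-2)*(-3) = 22
Trivector part <vB>_3:
  e123: v1*b23 - v2*b13 + v3*b12 = (4)*(-3) - (-2)*(4) + (4)*(-2) = -12
vB = -20*e1 + 4*e2 + 22*e3 - 12*e123


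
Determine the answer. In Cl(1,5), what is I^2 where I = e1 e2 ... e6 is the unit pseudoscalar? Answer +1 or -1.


The pseudoscalar I = e1...e_n (product of all n generators) of Cl(p,q) satisfies I^2 = (-1)^(q + n(n-1)/2).
p = 1, q = 5, n = p + q = 6
n(n-1)/2 = 6 * 5 / 2 = 15
Exponent = q + n(n-1)/2 = 5 + 15 = 20
I^2 = (-1)^20 = +1


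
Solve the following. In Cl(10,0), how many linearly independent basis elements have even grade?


Even subalgebra dimension = 2^(n-1)
n = 10 + 0 = 10
2^(10 - 1) = 2^9 = 512
Verification: sum of C(10,k) for even k = 1 + 45 + 210 + 210 + 45 + 1 = 512
Result = 512


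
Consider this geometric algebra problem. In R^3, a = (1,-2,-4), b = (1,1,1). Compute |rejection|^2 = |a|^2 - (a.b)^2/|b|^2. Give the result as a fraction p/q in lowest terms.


|a|^2 = 1^2 + (-2)^2 + (-4)^2 = 21
|b|^2 = 1^2 + 1^2 + 1^2 = 3
a . b = 1*1 + (-2)*1 + (-4)*1 = -5
(a.b)^2 = (-5)^2 = 25
|rej|^2 = 21 - 25/3
= (63 - 25)/3
= 38/3
In lowest terms: 38/3


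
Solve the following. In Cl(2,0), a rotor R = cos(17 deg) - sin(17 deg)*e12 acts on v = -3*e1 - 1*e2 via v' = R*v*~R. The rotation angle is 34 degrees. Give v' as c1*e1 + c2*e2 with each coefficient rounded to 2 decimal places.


Rotor R = cos(17deg) - sin(17deg)*e12
Rotation angle theta = 2 * 17 = 34 degrees
v' = R*v*~R rotates v by theta.
cos(34deg) = 0.8290, sin(34deg) = 0.5592
v'_1 = -3*cos(34deg) - (-1)*sin(34deg)
= -3*0.8290 - (-1)*0.5592
= -1.93
v'_2 = -3*sin(34deg) + (-1)*cos(34deg)
= -3*0.5592 + (-1)*0.8290
= -2.51
v' = -1.93*e1 - 2.51*e2


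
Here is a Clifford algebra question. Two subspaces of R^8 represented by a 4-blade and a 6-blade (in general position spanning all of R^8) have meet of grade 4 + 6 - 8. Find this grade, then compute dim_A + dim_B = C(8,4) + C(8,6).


Meet grade = grade(A) + grade(B) - n
= 4 + 6 - 8 = 2
C(8,4) = 70
C(8,6) = 28
dim_A + dim_B = 70 + 28 = 98


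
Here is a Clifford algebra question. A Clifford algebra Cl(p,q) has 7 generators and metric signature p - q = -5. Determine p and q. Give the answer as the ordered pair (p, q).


We need p + q = 7 and p - q = -5.
Adding: 2p = 7 + (-5) = 2, so p = 1.
Then q = 7 - 1 = 6.
(p, q) = (1, 6)


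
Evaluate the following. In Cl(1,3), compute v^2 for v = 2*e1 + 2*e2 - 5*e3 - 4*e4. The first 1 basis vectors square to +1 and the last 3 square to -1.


v^2 = sum of c_i^2 * e_i^2
Positive signature terms (e_i^2 = +1): 2^2 = 4
Negative signature terms (e_j^2 = -1): 2^2 + (-5)^2 + (-4)^2 = 45
v^2 = 4 - 45 = -41


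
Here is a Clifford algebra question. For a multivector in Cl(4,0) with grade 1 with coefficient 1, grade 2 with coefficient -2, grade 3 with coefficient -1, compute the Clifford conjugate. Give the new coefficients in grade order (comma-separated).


Clifford conjugate sign for grade k: (-1)^(k(k+1)/2)
Grade 1: (-1)^(1*2/2) = (-1)^1 = -1, coeff 1 -> -1
Grade 2: (-1)^(2*3/2) = (-1)^3 = -1, coeff -2 -> 2
Grade 3: (-1)^(3*4/2) = (-1)^6 = 1, coeff -1 -> -1
Conjugated coefficients: -1, 2, -1


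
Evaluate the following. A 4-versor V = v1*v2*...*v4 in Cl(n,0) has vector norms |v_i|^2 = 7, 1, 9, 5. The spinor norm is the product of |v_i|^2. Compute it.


Spinor norm N(V) = |v1|^2 * |v2|^2 * ... * |v4|^2
= 7 * 1 * 9 * 5
Running product: 7, 7, 63, 315
N(V) = 315


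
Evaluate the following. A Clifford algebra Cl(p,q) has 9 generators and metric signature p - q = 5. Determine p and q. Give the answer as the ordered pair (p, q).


We need p + q = 9 and p - q = 5.
Adding: 2p = 9 + 5 = 14, so p = 7.
Then q = 9 - 7 = 2.
(p, q) = (7, 2)


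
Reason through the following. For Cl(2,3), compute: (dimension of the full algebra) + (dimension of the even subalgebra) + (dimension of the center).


n = 2 + 3 = 5
Total dim = 2^5 = 32
Even subalgebra dim = 2^4 = 16
n is odd, so center dim = 2
Sum = 32 + 16 + 2 = 50


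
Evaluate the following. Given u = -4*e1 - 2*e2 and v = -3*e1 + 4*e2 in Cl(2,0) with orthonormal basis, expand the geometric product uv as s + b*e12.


Expand: (-4*e1 - 2*e2)(-3*e1 + 4*e2)
= (-4)*(-3)*e1e1 + (-4)*4*e1e2 + (-2)*(-3)*e2e1 + (-2)*4*e2e2
Using e1^2 = e2^2 = 1, e2e1 = -e1e2:
Scalar part s = (-4)*(-3) + (-2)*4 = 12 + (-8) = 4
Bivector part b = (-4)*4 - (-2)*(-3) = -16 - 6 = -22
uv = 4 - 22*e12


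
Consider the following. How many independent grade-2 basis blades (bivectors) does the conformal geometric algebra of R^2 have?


The conformal model of R^2 uses Cl(3,1) with m = 2 + 2 = 4 generators.
Number of grade-2 blades = C(m, 2) = C(4, 2)
= 4*3/2 = 6


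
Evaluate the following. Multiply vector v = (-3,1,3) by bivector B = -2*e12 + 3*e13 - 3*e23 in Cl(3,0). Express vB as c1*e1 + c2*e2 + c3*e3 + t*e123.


vB has grade-1 (vector) and grade-3 (trivector) parts: vB = (v _| B) + (v ^ B).
Vector part <vB>_1:
  e1: -v2*b12 - v3*b13 = -(1)*(-2) - (3)*(3) = -7
  e2: v1*b12 - v3*b23 = (-3)*(-2) - (3)*(-3) = 15
  e3: v1*b13 + v2*b23 = (-3)*(3) + (1)*(-3) = -12
Trivector part <vB>_3:
  e123: v1*b23 - v2*b13 + v3*b12 = (-3)*(-3) - (1)*(3) + (3)*(-2) = 0
vB = -7*e1 + 15*e2 - 12*e3 + 0*e123


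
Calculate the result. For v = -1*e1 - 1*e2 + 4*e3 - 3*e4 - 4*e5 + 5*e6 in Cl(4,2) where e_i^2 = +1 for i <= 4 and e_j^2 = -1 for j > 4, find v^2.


v^2 = sum of c_i^2 * e_i^2
Positive signature terms (e_i^2 = +1): (-1)^2 + (-1)^2 + 4^2 + (-3)^2 = 27
Negative signature terms (e_j^2 = -1): (-4)^2 + 5^2 = 41
v^2 = 27 - 41 = -14


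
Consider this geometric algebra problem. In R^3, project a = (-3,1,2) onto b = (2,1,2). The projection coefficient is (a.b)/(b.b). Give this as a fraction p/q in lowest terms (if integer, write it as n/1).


Projection coefficient = (a . b) / (b . b)
a . b = (-3)*2 + 1*1 + 2*2
= -6 + 1 + 4 = -1
b . b = 2^2 + 1^2 + 2^2
= 4 + 1 + 4 = 9
Coefficient = -1/9
In lowest terms: -1/9


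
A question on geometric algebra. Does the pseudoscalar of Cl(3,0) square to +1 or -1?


The pseudoscalar I = e1...e_n (product of all n generators) of Cl(p,q) satisfies I^2 = (-1)^(q + n(n-1)/2).
p = 3, q = 0, n = p + q = 3
n(n-1)/2 = 3 * 2 / 2 = 3
Exponent = q + n(n-1)/2 = 0 + 3 = 3
I^2 = (-1)^3 = -1


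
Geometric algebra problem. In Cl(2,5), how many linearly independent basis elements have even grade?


Even subalgebra dimension = 2^(n-1)
n = 2 + 5 = 7
2^(7 - 1) = 2^6 = 64
Verification: sum of C(7,k) for even k = 1 + 21 + 35 + 7 = 64
Result = 64


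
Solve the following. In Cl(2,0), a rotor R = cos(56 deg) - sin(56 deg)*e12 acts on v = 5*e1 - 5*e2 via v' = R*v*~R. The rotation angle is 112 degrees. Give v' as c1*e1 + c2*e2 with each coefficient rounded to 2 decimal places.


Rotor R = cos(56deg) - sin(56deg)*e12
Rotation angle theta = 2 * 56 = 112 degrees
v' = R*v*~R rotates v by theta.
cos(112deg) = -0.3746, sin(112deg) = 0.9272
v'_1 = 5*cos(112deg) - (-5)*sin(112deg)
= 5*(-0.3746) - (-5)*0.9272
= 2.76
v'_2 = 5*sin(112deg) + (-5)*cos(112deg)
= 5*0.9272 + (-5)*(-0.3746)
= 6.51
v' = 2.76*e1 + 6.51*e2


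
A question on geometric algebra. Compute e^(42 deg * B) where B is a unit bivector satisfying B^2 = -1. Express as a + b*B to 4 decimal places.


For a unit bivector B with B^2 = -1, the exponential series gives
e^(theta*B) = cos(theta) + sin(theta)*B (the GA analogue of Euler's formula).
theta = 42 degrees = 0.733038 rad
cos(42 deg) = 0.7431
sin(42 deg) = 0.6691
exp(theta*B) = 0.7431 + 0.6691*B


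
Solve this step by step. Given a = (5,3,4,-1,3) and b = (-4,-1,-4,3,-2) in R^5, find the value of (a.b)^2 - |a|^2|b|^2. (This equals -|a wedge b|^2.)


a . b = 5*(-4) + 3*(-1) + 4*(-4) + (-1)*3 + 3*(-2)
= -20 + (-3) + (-16) + (-3) + (-6) = -48
|a|^2 = 5^2 + 3^2 + 4^2 + (-1)^2 + 3^2 = 60
|b|^2 = (-4)^2 + (-1)^2 + (-4)^2 + 3^2 + (-2)^2 = 46
(a.b)^2 = (-48)^2 = 2304
|a|^2 * |b|^2 = 60 * 46 = 2760
Result = 2304 - 2760 = -456


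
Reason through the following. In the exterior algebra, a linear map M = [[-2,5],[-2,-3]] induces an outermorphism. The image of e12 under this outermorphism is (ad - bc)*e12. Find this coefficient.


The outermorphism of a linear map f sends e1^e2 to f(e1)^f(e2).
f(e1) = -2*e1 - 2*e2
f(e2) = 5*e1 - 3*e2
f(e1) ^ f(e2) = (-2*e1 - 2*e2) ^ (5*e1 - 3*e2)
= (-2)*(-3)*e12 + (-2)*5*e21
= (6 - (-10))*e12
= 16*e12
Coefficient = 16


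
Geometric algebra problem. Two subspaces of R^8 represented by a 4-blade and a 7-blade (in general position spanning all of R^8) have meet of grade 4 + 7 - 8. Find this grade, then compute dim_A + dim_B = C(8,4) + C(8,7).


Meet grade = grade(A) + grade(B) - n
= 4 + 7 - 8 = 3
C(8,4) = 70
C(8,7) = 8
dim_A + dim_B = 70 + 8 = 78


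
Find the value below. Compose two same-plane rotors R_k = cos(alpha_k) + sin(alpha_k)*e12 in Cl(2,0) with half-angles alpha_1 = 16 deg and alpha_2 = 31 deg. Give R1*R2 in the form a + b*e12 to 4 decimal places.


Same-plane rotors commute and their half-angles add:
R1*R2 = cos(a1 + a2) + sin(a1 + a2)*e12.
a1 + a2 = 16 + 31 = 47 deg
cos(47 deg) = 0.6820
sin(47 deg) = 0.7314
R1*R2 = 0.6820 + 0.7314*e12


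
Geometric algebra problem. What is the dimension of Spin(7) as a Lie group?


Spin(n) double-covers SO(n); both have Lie algebra so(n) of dimension n(n-1)/2.
n = 7
n(n-1) = 7 * 6 = 42
dim Spin(7) = 42/2 = 21


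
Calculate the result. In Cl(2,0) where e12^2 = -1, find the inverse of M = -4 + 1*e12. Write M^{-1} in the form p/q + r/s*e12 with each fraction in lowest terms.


M = -4 + 1*e12, where e12^2 = -1.
Since M commutes with its reverse ~M = a - b*e12, M * ~M = a^2 - b^2*e12^2 = a^2 + b^2.
So M^{-1} = ~M / (a^2 + b^2) = (a - b*e12)/(a^2 + b^2).
a^2 + b^2 = 16 + 1 = 17
Scalar part = -4/17 = -4/17
Bivector coeff = -1/17 = -1/17
M^{-1} = -4/17 - 1/17*e12


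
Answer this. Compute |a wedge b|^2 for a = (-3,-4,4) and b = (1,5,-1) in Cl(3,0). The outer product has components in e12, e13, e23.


a wedge b = (a1*b2 - a2*b1)*e12 + (a1*b3 - a3*b1)*e13 + (a2*b3 - a3*b2)*e23
e12 coeff: (-3)*5 - (-4)*1 = -15 - (-4) = -11
e13 coeff: (-3)*(-1) - 4*1 = 3 - 4 = -1
e23 coeff: (-4)*(-1) - 4*5 = 4 - 20 = -16
|a wedge b|^2 = (-11)^2 + (-1)^2 + (-16)^2
= 121 + 1 + 256
= 378


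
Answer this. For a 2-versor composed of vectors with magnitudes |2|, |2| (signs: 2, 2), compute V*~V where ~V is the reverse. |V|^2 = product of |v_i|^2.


Each vector v_i has |v_i|^2 = s_i^2
Squared scales: 2^2 = 4, 2^2 = 4
|V|^2 = 4 * 4
= 16


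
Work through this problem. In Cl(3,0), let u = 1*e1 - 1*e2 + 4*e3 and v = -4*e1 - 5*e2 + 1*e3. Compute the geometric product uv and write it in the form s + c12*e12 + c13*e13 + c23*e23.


In Cl(3,0): e_i^2 = 1, e_ie_j = -e_je_i for i != j.
Scalar part = u . v = 1*(-4) + (-1)*(-5) + 4*1
= -4 + 5 + 4 = 5
e12 coeff = 1*(-5) - (-1)*(-4) = -5 - 4 = -9
e13 coeff = 1*1 - 4*(-4) = 1 - (-16) = 17
e23 coeff = (-1)*1 - 4*(-5) = -1 - (-20) = 19
uv = 5 - 9*e12 + 17*e13 + 19*e23


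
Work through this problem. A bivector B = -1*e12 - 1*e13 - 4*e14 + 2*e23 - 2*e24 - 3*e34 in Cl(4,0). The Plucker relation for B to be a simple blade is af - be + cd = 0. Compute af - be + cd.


Plucker relation: af - be + cd
a*f = (-1)*(-3) = 3
b*e = (-1)*(-2) = 2
c*d = (-4)*2 = -8
af - be + cd = 3 - 2 + (-8)
= -7


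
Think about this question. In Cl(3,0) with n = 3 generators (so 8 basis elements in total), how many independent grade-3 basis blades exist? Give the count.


Number of grade-k basis blades in Cl(p,q) with n = p + q is C(n, k).
n = 3 + 0 = 3
C(3, 3) = 3! / (3! * 0!)
= 6 / (6 * 1)
= 1


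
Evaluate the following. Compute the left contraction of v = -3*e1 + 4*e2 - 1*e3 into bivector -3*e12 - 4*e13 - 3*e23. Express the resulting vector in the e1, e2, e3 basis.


Left contraction v _| B = <vB>_1 (grade-1 part of the geometric product vB).
Using e1_|e12 = e2, e2_|e12 = -e1, e1_|e13 = e3, e3_|e13 = -e1, e2_|e23 = e3, e3_|e23 = -e2:
e1 coeff: -v2*b12 - v3*b13 = -(4)*(-3) - (-1)*(-4) = 8
e2 coeff: v1*b12 - v3*b23 = (-3)*(-3) - (-1)*(-3) = 6
e3 coeff: v1*b13 + v2*b23 = (-3)*(-4) + (4)*(-3) = 0
v _| B = 8*e1 + 6*e2 + 0*e3


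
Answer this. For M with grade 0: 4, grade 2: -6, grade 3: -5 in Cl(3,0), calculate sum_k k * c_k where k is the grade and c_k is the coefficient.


Grade-weighted sum = sum of grade_k * coefficient_k
0*4 = 0
2*(-6) = -12
3*(-5) = -15
Total = 0 + (-12) + (-15) = -27


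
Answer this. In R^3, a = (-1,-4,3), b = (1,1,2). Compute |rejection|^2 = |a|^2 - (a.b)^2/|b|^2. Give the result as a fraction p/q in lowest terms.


|a|^2 = (-1)^2 + (-4)^2 + 3^2 = 26
|b|^2 = 1^2 + 1^2 + 2^2 = 6
a . b = (-1)*1 + (-4)*1 + 3*2 = 1
(a.b)^2 = 1^2 = 1
|rej|^2 = 26 - 1/6
= (156 - 1)/6
= 155/6
In lowest terms: 155/6


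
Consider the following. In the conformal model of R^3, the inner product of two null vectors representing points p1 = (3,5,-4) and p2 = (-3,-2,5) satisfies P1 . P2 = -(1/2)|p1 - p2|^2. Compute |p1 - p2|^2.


p1 - p2 = (6, 7, -9)
|p1 - p2|^2 = 6^2 + 7^2 + (-9)^2
= 36 + 49 + 81
= 166


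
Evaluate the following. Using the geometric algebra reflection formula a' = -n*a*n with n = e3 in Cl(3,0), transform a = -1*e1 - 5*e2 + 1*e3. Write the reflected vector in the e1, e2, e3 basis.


Reflection formula: a' = -n*a*n, with n = e3 (unit vector, n^2 = 1).
For reflection through hyperplane perp to e3:
The component along e3 flips sign, others stay.
a = (-1, -5, 1)
a' = (-1, -5, -1)
a' = -1*e1 - 5*e2 - 1*e3


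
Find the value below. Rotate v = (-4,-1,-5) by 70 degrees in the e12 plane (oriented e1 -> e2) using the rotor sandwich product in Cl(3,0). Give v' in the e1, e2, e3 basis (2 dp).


Rotor R = cos(35deg) - sin(35deg)*e12
Rotation angle theta = 2 * 35 = 70 degrees in the e12 plane (e1 -> e2).
The component perpendicular to the plane (e3) is invariant: v'_3 = v3 = -5.00
cos(70deg) = 0.3420, sin(70deg) = 0.9397
v'_1 = v1*cos(theta) - v2*sin(theta) = -4*0.3420 - (-1)*0.9397 = -0.43
v'_2 = v1*sin(theta) + v2*cos(theta) = -4*0.9397 + (-1)*0.3420 = -4.10
v' = -0.43*e1 - 4.10*e2 - 5.00*e3


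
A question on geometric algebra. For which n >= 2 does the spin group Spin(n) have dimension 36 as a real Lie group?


dim Spin(n) = dim so(n) = n(n-1)/2.
Solve n(n-1)/2 = 36, i.e. n^2 - n - 72 = 0.
Discriminant = 1 + 8*36 = 289
n = (1 + sqrt(289))/2 = (1 + 17)/2 = 9


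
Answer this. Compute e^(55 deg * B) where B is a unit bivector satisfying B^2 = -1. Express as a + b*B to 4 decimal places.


For a unit bivector B with B^2 = -1, the exponential series gives
e^(theta*B) = cos(theta) + sin(theta)*B (the GA analogue of Euler's formula).
theta = 55 degrees = 0.959931 rad
cos(55 deg) = 0.5736
sin(55 deg) = 0.8192
exp(theta*B) = 0.5736 + 0.8192*B


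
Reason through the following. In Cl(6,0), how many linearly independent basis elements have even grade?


Even subalgebra dimension = 2^(n-1)
n = 6 + 0 = 6
2^(6 - 1) = 2^5 = 32
Verification: sum of C(6,k) for even k = 1 + 15 + 15 + 1 = 32
Result = 32


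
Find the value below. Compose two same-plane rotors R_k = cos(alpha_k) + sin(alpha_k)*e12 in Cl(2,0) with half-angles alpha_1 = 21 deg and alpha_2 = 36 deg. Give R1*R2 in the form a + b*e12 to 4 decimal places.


Same-plane rotors commute and their half-angles add:
R1*R2 = cos(a1 + a2) + sin(a1 + a2)*e12.
a1 + a2 = 21 + 36 = 57 deg
cos(57 deg) = 0.5446
sin(57 deg) = 0.8387
R1*R2 = 0.5446 + 0.8387*e12


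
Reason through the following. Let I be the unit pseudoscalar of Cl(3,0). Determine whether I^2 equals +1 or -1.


The pseudoscalar I = e1...e_n (product of all n generators) of Cl(p,q) satisfies I^2 = (-1)^(q + n(n-1)/2).
p = 3, q = 0, n = p + q = 3
n(n-1)/2 = 3 * 2 / 2 = 3
Exponent = q + n(n-1)/2 = 0 + 3 = 3
I^2 = (-1)^3 = -1


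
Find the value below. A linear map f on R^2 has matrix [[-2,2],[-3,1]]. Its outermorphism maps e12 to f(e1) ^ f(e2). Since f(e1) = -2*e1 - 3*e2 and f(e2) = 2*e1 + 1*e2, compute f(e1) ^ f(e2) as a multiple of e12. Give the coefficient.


The outermorphism of a linear map f sends e1^e2 to f(e1)^f(e2).
f(e1) = -2*e1 - 3*e2
f(e2) = 2*e1 + 1*e2
f(e1) ^ f(e2) = (-2*e1 - 3*e2) ^ (2*e1 + 1*e2)
= (-2)*1*e12 + (-3)*2*e21
= (-2 - (-6))*e12
= 4*e12
Coefficient = 4


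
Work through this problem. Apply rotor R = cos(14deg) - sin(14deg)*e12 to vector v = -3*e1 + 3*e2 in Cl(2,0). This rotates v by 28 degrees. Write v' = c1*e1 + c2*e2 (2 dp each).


Rotor R = cos(14deg) - sin(14deg)*e12
Rotation angle theta = 2 * 14 = 28 degrees
v' = R*v*~R rotates v by theta.
cos(28deg) = 0.8829, sin(28deg) = 0.4695
v'_1 = -3*cos(28deg) - 3*sin(28deg)
= -3*0.8829 - 3*0.4695
= -4.06
v'_2 = -3*sin(28deg) + 3*cos(28deg)
= -3*0.4695 + 3*0.8829
= 1.24
v' = -4.06*e1 + 1.24*e2


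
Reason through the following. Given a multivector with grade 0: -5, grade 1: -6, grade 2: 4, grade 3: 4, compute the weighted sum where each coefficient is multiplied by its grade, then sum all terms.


Grade-weighted sum = sum of grade_k * coefficient_k
0*(-5) = 0
1*(-6) = -6
2*4 = 8
3*4 = 12
Total = 0 + (-6) + 8 + 12 = 14


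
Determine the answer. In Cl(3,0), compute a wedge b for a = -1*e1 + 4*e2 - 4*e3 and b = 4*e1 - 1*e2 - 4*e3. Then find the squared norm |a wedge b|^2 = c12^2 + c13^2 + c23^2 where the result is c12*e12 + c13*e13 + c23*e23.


a wedge b = (a1*b2 - a2*b1)*e12 + (a1*b3 - a3*b1)*e13 + (a2*b3 - a3*b2)*e23
e12 coeff: (-1)*(-1) - 4*4 = 1 - 16 = -15
e13 coeff: (-1)*(-4) - (-4)*4 = 4 - (-16) = 20
e23 coeff: 4*(-4) - (-4)*(-1) = -16 - 4 = -20
|a wedge b|^2 = (-15)^2 + 20^2 + (-20)^2
= 225 + 400 + 400
= 1025


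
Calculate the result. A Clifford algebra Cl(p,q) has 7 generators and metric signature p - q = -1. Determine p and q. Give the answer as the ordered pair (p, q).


We need p + q = 7 and p - q = -1.
Adding: 2p = 7 + (-1) = 6, so p = 3.
Then q = 7 - 3 = 4.
(p, q) = (3, 4)


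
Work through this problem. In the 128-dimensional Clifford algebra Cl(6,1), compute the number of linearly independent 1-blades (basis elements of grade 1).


Number of grade-k basis blades in Cl(p,q) with n = p + q is C(n, k).
n = 6 + 1 = 7
C(7, 1) = 7! / (1! * 6!)
= 5040 / (1 * 720)
= 7


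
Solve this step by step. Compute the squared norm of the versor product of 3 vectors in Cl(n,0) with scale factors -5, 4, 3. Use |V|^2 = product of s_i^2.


Each vector v_i has |v_i|^2 = s_i^2
Squared scales: (-5)^2 = 25, 4^2 = 16, 3^2 = 9
|V|^2 = 25 * 16 * 9
= 3600


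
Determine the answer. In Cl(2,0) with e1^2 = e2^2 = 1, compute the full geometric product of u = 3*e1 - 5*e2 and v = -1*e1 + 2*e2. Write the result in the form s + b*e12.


Expand: (3*e1 - 5*e2)(-1*e1 + 2*e2)
= 3*(-1)*e1e1 + 3*2*e1e2 + (-5)*(-1)*e2e1 + (-5)*2*e2e2
Using e1^2 = e2^2 = 1, e2e1 = -e1e2:
Scalar part s = 3*(-1) + (-5)*2 = -3 + (-10) = -13
Bivector part b = 3*2 - (-5)*(-1) = 6 - 5 = 1
uv = -13 + 1*e12


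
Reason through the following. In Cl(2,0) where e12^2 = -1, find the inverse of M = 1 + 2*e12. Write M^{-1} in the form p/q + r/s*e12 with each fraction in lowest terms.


M = 1 + 2*e12, where e12^2 = -1.
Since M commutes with its reverse ~M = a - b*e12, M * ~M = a^2 - b^2*e12^2 = a^2 + b^2.
So M^{-1} = ~M / (a^2 + b^2) = (a - b*e12)/(a^2 + b^2).
a^2 + b^2 = 1 + 4 = 5
Scalar part = 1/5 = 1/5
Bivector coeff = -2/5 = -2/5
M^{-1} = 1/5 - 2/5*e12


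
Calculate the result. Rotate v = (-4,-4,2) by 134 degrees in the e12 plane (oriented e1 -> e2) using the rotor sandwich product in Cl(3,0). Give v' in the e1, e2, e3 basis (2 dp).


Rotor R = cos(67deg) - sin(67deg)*e12
Rotation angle theta = 2 * 67 = 134 degrees in the e12 plane (e1 -> e2).
The component perpendicular to the plane (e3) is invariant: v'_3 = v3 = 2.00
cos(134deg) = -0.6947, sin(134deg) = 0.7193
v'_1 = v1*cos(theta) - v2*sin(theta) = -4*(-0.6947) - (-4)*0.7193 = 5.66
v'_2 = v1*sin(theta) + v2*cos(theta) = -4*0.7193 + (-4)*(-0.6947) = -0.10
v' = 5.66*e1 - 0.10*e2 + 2.00*e3


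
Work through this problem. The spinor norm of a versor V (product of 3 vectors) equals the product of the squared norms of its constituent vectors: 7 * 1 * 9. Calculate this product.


Spinor norm N(V) = |v1|^2 * |v2|^2 * ... * |v3|^2
= 7 * 1 * 9
Running product: 7, 7, 63
N(V) = 63


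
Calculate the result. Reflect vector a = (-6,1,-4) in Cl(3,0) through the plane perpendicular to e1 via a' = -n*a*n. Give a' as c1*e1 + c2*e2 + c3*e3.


Reflection formula: a' = -n*a*n, with n = e1 (unit vector, n^2 = 1).
For reflection through hyperplane perp to e1:
The component along e1 flips sign, others stay.
a = (-6, 1, -4)
a' = (6, 1, -4)
a' = 6*e1 + 1*e2 - 4*e3


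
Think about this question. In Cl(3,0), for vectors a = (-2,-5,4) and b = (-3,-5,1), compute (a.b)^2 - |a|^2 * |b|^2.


a . b = (-2)*(-3) + (-5)*(-5) + 4*1
= 6 + 25 + 4 = 35
|a|^2 = (-2)^2 + (-5)^2 + 4^2 = 45
|b|^2 = (-3)^2 + (-5)^2 + 1^2 = 35
(a.b)^2 = 35^2 = 1225
|a|^2 * |b|^2 = 45 * 35 = 1575
Result = 1225 - 1575 = -350


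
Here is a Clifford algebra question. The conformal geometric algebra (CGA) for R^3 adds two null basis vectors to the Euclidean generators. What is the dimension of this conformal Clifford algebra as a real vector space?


The conformal model of R^3 uses Cl(4,1): the 3 Euclidean generators plus two extra orthogonal generators e+ (e+^2 = +1) and e- (e-^2 = -1), from which the null vectors e0, einf are built.
Number of generators m = 3 + 2 = 5.
dim Cl(p,q) = 2^m = 2^5 = 32


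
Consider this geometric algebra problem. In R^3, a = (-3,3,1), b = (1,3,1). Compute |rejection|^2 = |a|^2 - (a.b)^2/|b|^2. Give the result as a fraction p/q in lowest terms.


|a|^2 = (-3)^2 + 3^2 + 1^2 = 19
|b|^2 = 1^2 + 3^2 + 1^2 = 11
a . b = (-3)*1 + 3*3 + 1*1 = 7
(a.b)^2 = 7^2 = 49
|rej|^2 = 19 - 49/11
= (209 - 49)/11
= 160/11
In lowest terms: 160/11


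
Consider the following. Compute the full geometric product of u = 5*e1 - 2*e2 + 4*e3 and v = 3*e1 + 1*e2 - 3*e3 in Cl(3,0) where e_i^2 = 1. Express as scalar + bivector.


In Cl(3,0): e_i^2 = 1, e_ie_j = -e_je_i for i != j.
Scalar part = u . v = 5*3 + (-2)*1 + 4*(-3)
= 15 + (-2) + (-12) = 1
e12 coeff = 5*1 - (-2)*3 = 5 - (-6) = 11
e13 coeff = 5*(-3) - 4*3 = -15 - 12 = -27
e23 coeff = (-2)*(-3) - 4*1 = 6 - 4 = 2
uv = 1 + 11*e12 - 27*e13 + 2*e23


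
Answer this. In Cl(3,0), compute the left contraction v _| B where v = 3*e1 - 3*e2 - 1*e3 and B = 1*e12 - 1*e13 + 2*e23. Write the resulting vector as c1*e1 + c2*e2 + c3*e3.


Left contraction v _| B = <vB>_1 (grade-1 part of the geometric product vB).
Using e1_|e12 = e2, e2_|e12 = -e1, e1_|e13 = e3, e3_|e13 = -e1, e2_|e23 = e3, e3_|e23 = -e2:
e1 coeff: -v2*b12 - v3*b13 = -(-3)*(1) - (-1)*(-1) = 2
e2 coeff: v1*b12 - v3*b23 = (3)*(1) - (-1)*(2) = 5
e3 coeff: v1*b13 + v2*b23 = (3)*(-1) + (-3)*(2) = -9
v _| B = 2*e1 + 5*e2 - 9*e3


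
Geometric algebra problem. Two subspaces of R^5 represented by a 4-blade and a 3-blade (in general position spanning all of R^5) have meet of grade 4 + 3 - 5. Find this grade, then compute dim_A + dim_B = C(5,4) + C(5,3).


Meet grade = grade(A) + grade(B) - n
= 4 + 3 - 5 = 2
C(5,4) = 5
C(5,3) = 10
dim_A + dim_B = 5 + 10 = 15


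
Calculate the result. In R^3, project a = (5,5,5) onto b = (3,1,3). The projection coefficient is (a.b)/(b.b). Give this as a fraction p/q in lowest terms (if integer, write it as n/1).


Projection coefficient = (a . b) / (b . b)
a . b = 5*3 + 5*1 + 5*3
= 15 + 5 + 15 = 35
b . b = 3^2 + 1^2 + 3^2
= 9 + 1 + 9 = 19
Coefficient = 35/19
In lowest terms: 35/19


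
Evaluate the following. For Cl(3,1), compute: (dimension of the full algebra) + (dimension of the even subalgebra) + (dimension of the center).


n = 3 + 1 = 4
Total dim = 2^4 = 16
Even subalgebra dim = 2^3 = 8
n is even, so center dim = 1
Sum = 16 + 8 + 1 = 25


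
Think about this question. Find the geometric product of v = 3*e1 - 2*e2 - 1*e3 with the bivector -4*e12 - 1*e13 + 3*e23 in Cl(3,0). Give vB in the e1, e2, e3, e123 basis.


vB has grade-1 (vector) and grade-3 (trivector) parts: vB = (v _| B) + (v ^ B).
Vector part <vB>_1:
  e1: -v2*b12 - v3*b13 = -(-2)*(-4) - (-1)*(-1) = -9
  e2: v1*b12 - v3*b23 = (3)*(-4) - (-1)*(3) = -9
  e3: v1*b13 + v2*b23 = (3)*(-1) + (-2)*(3) = -9
Trivector part <vB>_3:
  e123: v1*b23 - v2*b13 + v3*b12 = (3)*(3) - (-2)*(-1) + (-1)*(-4) = 11
vB = -9*e1 - 9*e2 - 9*e3 + 11*e123


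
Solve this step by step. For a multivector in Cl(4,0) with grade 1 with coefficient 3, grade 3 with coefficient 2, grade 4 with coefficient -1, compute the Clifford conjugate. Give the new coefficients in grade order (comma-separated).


Clifford conjugate sign for grade k: (-1)^(k(k+1)/2)
Grade 1: (-1)^(1*2/2) = (-1)^1 = -1, coeff 3 -> -3
Grade 3: (-1)^(3*4/2) = (-1)^6 = 1, coeff 2 -> 2
Grade 4: (-1)^(4*5/2) = (-1)^10 = 1, coeff -1 -> -1
Conjugated coefficients: -3, 2, -1


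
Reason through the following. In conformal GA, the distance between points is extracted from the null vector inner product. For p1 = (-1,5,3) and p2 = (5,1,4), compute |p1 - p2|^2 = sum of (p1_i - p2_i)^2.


p1 - p2 = (-6, 4, -1)
|p1 - p2|^2 = (-6)^2 + 4^2 + (-1)^2
= 36 + 16 + 1
= 53


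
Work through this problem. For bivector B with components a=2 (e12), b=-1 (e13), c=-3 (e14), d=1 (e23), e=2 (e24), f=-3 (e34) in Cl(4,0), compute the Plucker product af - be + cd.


Plucker relation: af - be + cd
a*f = 2*(-3) = -6
b*e = (-1)*2 = -2
c*d = (-3)*1 = -3
af - be + cd = -6 - (-2) + (-3)
= -7


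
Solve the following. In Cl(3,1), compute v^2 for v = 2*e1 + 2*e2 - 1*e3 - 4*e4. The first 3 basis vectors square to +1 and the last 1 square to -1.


v^2 = sum of c_i^2 * e_i^2
Positive signature terms (e_i^2 = +1): 2^2 + 2^2 + (-1)^2 = 9
Negative signature terms (e_j^2 = -1): (-4)^2 = 16
v^2 = 9 - 16 = -7


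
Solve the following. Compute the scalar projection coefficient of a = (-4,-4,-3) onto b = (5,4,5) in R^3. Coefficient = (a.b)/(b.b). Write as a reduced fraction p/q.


Projection coefficient = (a . b) / (b . b)
a . b = (-4)*5 + (-4)*4 + (-3)*5
= -20 + (-16) + (-15) = -51
b . b = 5^2 + 4^2 + 5^2
= 25 + 16 + 25 = 66
Coefficient = -51/66
In lowest terms: -17/22


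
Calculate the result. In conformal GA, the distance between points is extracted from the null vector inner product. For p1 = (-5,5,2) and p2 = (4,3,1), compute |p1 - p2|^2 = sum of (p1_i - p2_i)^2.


p1 - p2 = (-9, 2, 1)
|p1 - p2|^2 = (-9)^2 + 2^2 + 1^2
= 81 + 4 + 1
= 86


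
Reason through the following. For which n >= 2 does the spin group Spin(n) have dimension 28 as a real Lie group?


dim Spin(n) = dim so(n) = n(n-1)/2.
Solve n(n-1)/2 = 28, i.e. n^2 - n - 56 = 0.
Discriminant = 1 + 8*28 = 225
n = (1 + sqrt(225))/2 = (1 + 15)/2 = 8


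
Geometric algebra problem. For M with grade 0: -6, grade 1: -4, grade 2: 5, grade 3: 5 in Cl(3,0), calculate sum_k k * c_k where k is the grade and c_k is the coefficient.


Grade-weighted sum = sum of grade_k * coefficient_k
0*(-6) = 0
1*(-4) = -4
2*5 = 10
3*5 = 15
Total = 0 + (-4) + 10 + 15 = 21


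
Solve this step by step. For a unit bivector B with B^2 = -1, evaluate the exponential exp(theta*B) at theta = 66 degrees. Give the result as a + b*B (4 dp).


For a unit bivector B with B^2 = -1, the exponential series gives
e^(theta*B) = cos(theta) + sin(theta)*B (the GA analogue of Euler's formula).
theta = 66 degrees = 1.151917 rad
cos(66 deg) = 0.4067
sin(66 deg) = 0.9135
exp(theta*B) = 0.4067 + 0.9135*B


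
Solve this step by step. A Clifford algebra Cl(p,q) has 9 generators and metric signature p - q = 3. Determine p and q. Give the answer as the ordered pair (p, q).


We need p + q = 9 and p - q = 3.
Adding: 2p = 9 + 3 = 12, so p = 6.
Then q = 9 - 6 = 3.
(p, q) = (6, 3)


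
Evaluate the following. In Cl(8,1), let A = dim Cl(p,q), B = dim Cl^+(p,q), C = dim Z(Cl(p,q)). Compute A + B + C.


n = 8 + 1 = 9
Total dim = 2^9 = 512
Even subalgebra dim = 2^8 = 256
n is odd, so center dim = 2
Sum = 512 + 256 + 2 = 770


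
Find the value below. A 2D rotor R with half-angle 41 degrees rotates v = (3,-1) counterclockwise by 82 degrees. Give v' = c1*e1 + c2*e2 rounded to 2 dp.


Rotor R = cos(41deg) - sin(41deg)*e12
Rotation angle theta = 2 * 41 = 82 degrees
v' = R*v*~R rotates v by theta.
cos(82deg) = 0.1392, sin(82deg) = 0.9903
v'_1 = 3*cos(82deg) - (-1)*sin(82deg)
= 3*0.1392 - (-1)*0.9903
= 1.41
v'_2 = 3*sin(82deg) + (-1)*cos(82deg)
= 3*0.9903 + (-1)*0.1392
= 2.83
v' = 1.41*e1 + 2.83*e2


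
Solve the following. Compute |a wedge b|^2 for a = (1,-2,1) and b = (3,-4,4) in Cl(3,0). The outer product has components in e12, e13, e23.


a wedge b = (a1*b2 - a2*b1)*e12 + (a1*b3 - a3*b1)*e13 + (a2*b3 - a3*b2)*e23
e12 coeff: 1*(-4) - (-2)*3 = -4 - (-6) = 2
e13 coeff: 1*4 - 1*3 = 4 - 3 = 1
e23 coeff: (-2)*4 - 1*(-4) = -8 - (-4) = -4
|a wedge b|^2 = 2^2 + 1^2 + (-4)^2
= 4 + 1 + 16
= 21


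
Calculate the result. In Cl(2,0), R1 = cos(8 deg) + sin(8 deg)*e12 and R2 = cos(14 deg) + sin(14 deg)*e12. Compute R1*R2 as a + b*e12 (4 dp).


Same-plane rotors commute and their half-angles add:
R1*R2 = cos(a1 + a2) + sin(a1 + a2)*e12.
a1 + a2 = 8 + 14 = 22 deg
cos(22 deg) = 0.9272
sin(22 deg) = 0.3746
R1*R2 = 0.9272 + 0.3746*e12


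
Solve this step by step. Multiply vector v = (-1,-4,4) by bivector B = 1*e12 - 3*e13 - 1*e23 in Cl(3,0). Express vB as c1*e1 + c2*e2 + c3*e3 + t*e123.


vB has grade-1 (vector) and grade-3 (trivector) parts: vB = (v _| B) + (v ^ B).
Vector part <vB>_1:
  e1: -v2*b12 - v3*b13 = -(-4)*(1) - (4)*(-3) = 16
  e2: v1*b12 - v3*b23 = (-1)*(1) - (4)*(-1) = 3
  e3: v1*b13 + v2*b23 = (-1)*(-3) + (-4)*(-1) = 7
Trivector part <vB>_3:
  e123: v1*b23 - v2*b13 + v3*b12 = (-1)*(-1) - (-4)*(-3) + (4)*(1) = -7
vB = 16*e1 + 3*e2 + 7*e3 - 7*e123


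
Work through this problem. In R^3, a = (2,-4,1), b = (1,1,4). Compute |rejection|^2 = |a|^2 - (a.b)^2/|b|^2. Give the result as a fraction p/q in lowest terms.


|a|^2 = 2^2 + (-4)^2 + 1^2 = 21
|b|^2 = 1^2 + 1^2 + 4^2 = 18
a . b = 2*1 + (-4)*1 + 1*4 = 2
(a.b)^2 = 2^2 = 4
|rej|^2 = 21 - 4/18
= (378 - 4)/18
= 374/18
In lowest terms: 187/9


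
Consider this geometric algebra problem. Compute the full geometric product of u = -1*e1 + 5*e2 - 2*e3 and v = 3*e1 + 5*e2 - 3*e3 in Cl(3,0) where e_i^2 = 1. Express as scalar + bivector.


In Cl(3,0): e_i^2 = 1, e_ie_j = -e_je_i for i != j.
Scalar part = u . v = (-1)*3 + 5*5 + (-2)*(-3)
= -3 + 25 + 6 = 28
e12 coeff = (-1)*5 - 5*3 = -5 - 15 = -20
e13 coeff = (-1)*(-3) - (-2)*3 = 3 - (-6) = 9
e23 coeff = 5*(-3) - (-2)*5 = -15 - (-10) = -5
uv = 28 - 20*e12 + 9*e13 - 5*e23


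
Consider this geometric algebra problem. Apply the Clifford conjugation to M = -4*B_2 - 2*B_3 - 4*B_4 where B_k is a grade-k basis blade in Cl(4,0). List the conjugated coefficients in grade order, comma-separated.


Clifford conjugate sign for grade k: (-1)^(k(k+1)/2)
Grade 2: (-1)^(2*3/2) = (-1)^3 = -1, coeff -4 -> 4
Grade 3: (-1)^(3*4/2) = (-1)^6 = 1, coeff -2 -> -2
Grade 4: (-1)^(4*5/2) = (-1)^10 = 1, coeff -4 -> -4
Conjugated coefficients: 4, -2, -4


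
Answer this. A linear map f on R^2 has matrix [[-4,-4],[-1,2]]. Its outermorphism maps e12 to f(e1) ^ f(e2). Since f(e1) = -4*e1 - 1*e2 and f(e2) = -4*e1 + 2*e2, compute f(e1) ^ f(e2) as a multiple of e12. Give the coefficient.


The outermorphism of a linear map f sends e1^e2 to f(e1)^f(e2).
f(e1) = -4*e1 - 1*e2
f(e2) = -4*e1 + 2*e2
f(e1) ^ f(e2) = (-4*e1 - 1*e2) ^ (-4*e1 + 2*e2)
= (-4)*2*e12 + (-1)*(-4)*e21
= (-8 - 4)*e12
= -12*e12
Coefficient = -12


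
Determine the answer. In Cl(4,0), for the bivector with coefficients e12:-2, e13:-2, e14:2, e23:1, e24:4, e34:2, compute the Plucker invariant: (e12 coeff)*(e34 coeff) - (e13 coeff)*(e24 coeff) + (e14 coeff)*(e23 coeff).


Plucker relation: af - be + cd
a*f = (-2)*2 = -4
b*e = (-2)*4 = -8
c*d = 2*1 = 2
af - be + cd = -4 - (-8) + 2
= 6


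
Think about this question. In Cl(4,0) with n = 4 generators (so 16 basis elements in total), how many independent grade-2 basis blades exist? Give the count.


Number of grade-k basis blades in Cl(p,q) with n = p + q is C(n, k).
n = 4 + 0 = 4
C(4, 2) = 4! / (2! * 2!)
= 24 / (2 * 2)
= 6


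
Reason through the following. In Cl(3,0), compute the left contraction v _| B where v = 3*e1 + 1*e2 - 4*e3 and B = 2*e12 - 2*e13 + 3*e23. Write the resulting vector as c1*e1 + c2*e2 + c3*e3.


Left contraction v _| B = <vB>_1 (grade-1 part of the geometric product vB).
Using e1_|e12 = e2, e2_|e12 = -e1, e1_|e13 = e3, e3_|e13 = -e1, e2_|e23 = e3, e3_|e23 = -e2:
e1 coeff: -v2*b12 - v3*b13 = -(1)*(2) - (-4)*(-2) = -10
e2 coeff: v1*b12 - v3*b23 = (3)*(2) - (-4)*(3) = 18
e3 coeff: v1*b13 + v2*b23 = (3)*(-2) + (1)*(3) = -3
v _| B = -10*e1 + 18*e2 - 3*e3


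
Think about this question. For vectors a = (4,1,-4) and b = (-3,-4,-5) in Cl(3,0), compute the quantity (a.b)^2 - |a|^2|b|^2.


a . b = 4*(-3) + 1*(-4) + (-4)*(-5)
= -12 + (-4) + 20 = 4
|a|^2 = 4^2 + 1^2 + (-4)^2 = 33
|b|^2 = (-3)^2 + (-4)^2 + (-5)^2 = 50
(a.b)^2 = 4^2 = 16
|a|^2 * |b|^2 = 33 * 50 = 1650
Result = 16 - 1650 = -1634


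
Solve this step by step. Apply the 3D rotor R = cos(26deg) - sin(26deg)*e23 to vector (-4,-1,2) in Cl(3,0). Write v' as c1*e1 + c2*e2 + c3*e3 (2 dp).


Rotor R = cos(26deg) - sin(26deg)*e23
Rotation angle theta = 2 * 26 = 52 degrees in the e23 plane (e2 -> e3).
The component perpendicular to the plane (e1) is invariant: v'_1 = v1 = -4.00
cos(52deg) = 0.6157, sin(52deg) = 0.7880
v'_2 = v2*cos(theta) - v3*sin(theta) = -1*0.6157 - 2*0.7880 = -2.19
v'_3 = v2*sin(theta) + v3*cos(theta) = -1*0.7880 + 2*0.6157 = 0.44
v' = -4.00*e1 - 2.19*e2 + 0.44*e3


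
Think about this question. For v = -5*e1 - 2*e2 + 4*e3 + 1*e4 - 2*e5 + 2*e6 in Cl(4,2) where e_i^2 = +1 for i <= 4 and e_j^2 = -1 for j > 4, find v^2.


v^2 = sum of c_i^2 * e_i^2
Positive signature terms (e_i^2 = +1): (-5)^2 + (-2)^2 + 4^2 + 1^2 = 46
Negative signature terms (e_j^2 = -1): (-2)^2 + 2^2 = 8
v^2 = 46 - 8 = 38


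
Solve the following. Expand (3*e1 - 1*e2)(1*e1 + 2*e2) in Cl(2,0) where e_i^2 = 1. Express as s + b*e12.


Expand: (3*e1 - 1*e2)(1*e1 + 2*e2)
= 3*1*e1e1 + 3*2*e1e2 + (-1)*1*e2e1 + (-1)*2*e2e2
Using e1^2 = e2^2 = 1, e2e1 = -e1e2:
Scalar part s = 3*1 + (-1)*2 = 3 + (-2) = 1
Bivector part b = 3*2 - (-1)*1 = 6 - (-1) = 7
uv = 1 + 7*e12


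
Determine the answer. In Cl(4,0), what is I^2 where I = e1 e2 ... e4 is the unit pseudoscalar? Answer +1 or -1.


The pseudoscalar I = e1...e_n (product of all n generators) of Cl(p,q) satisfies I^2 = (-1)^(q + n(n-1)/2).
p = 4, q = 0, n = p + q = 4
n(n-1)/2 = 4 * 3 / 2 = 6
Exponent = q + n(n-1)/2 = 0 + 6 = 6
I^2 = (-1)^6 = +1


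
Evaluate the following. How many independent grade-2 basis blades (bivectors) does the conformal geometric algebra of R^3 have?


The conformal model of R^3 uses Cl(4,1) with m = 3 + 2 = 5 generators.
Number of grade-2 blades = C(m, 2) = C(5, 2)
= 5*4/2 = 10


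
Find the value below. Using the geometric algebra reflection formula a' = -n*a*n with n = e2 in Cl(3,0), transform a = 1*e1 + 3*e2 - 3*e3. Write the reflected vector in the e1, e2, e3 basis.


Reflection formula: a' = -n*a*n, with n = e2 (unit vector, n^2 = 1).
For reflection through hyperplane perp to e2:
The component along e2 flips sign, others stay.
a = (1, 3, -3)
a' = (1, -3, -3)
a' = 1*e1 - 3*e2 - 3*e3
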